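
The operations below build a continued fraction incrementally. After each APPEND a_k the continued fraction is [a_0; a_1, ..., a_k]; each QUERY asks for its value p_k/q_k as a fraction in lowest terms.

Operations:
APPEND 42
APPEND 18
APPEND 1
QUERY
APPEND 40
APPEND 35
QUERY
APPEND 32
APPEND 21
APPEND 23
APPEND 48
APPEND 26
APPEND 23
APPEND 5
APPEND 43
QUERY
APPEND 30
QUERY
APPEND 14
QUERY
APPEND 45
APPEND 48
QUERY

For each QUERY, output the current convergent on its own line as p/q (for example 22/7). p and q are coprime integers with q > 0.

APPEND 42: p_0 = 42·1 + 0 = 42, q_0 = 42·0 + 1 = 1 → 42/1
APPEND 18: p_1 = 18·42 + 1 = 757, q_1 = 18·1 + 0 = 18 → 757/18
APPEND 1: p_2 = 1·757 + 42 = 799, q_2 = 1·18 + 1 = 19 → 799/19
APPEND 40: p_3 = 40·799 + 757 = 32717, q_3 = 40·19 + 18 = 778 → 32717/778
APPEND 35: p_4 = 35·32717 + 799 = 1145894, q_4 = 35·778 + 19 = 27249 → 1145894/27249
APPEND 32: p_5 = 32·1145894 + 32717 = 36701325, q_5 = 32·27249 + 778 = 872746 → 36701325/872746
APPEND 21: p_6 = 21·36701325 + 1145894 = 771873719, q_6 = 21·872746 + 27249 = 18354915 → 771873719/18354915
APPEND 23: p_7 = 23·771873719 + 36701325 = 17789796862, q_7 = 23·18354915 + 872746 = 423035791 → 17789796862/423035791
APPEND 48: p_8 = 48·17789796862 + 771873719 = 854682123095, q_8 = 48·423035791 + 18354915 = 20324072883 → 854682123095/20324072883
APPEND 26: p_9 = 26·854682123095 + 17789796862 = 22239524997332, q_9 = 26·20324072883 + 423035791 = 528848930749 → 22239524997332/528848930749
APPEND 23: p_10 = 23·22239524997332 + 854682123095 = 512363757061731, q_10 = 23·528848930749 + 20324072883 = 12183849480110 → 512363757061731/12183849480110
APPEND 5: p_11 = 5·512363757061731 + 22239524997332 = 2584058310305987, q_11 = 5·12183849480110 + 528848930749 = 61448096331299 → 2584058310305987/61448096331299
APPEND 43: p_12 = 43·2584058310305987 + 512363757061731 = 111626871100219172, q_12 = 43·61448096331299 + 12183849480110 = 2654451991725967 → 111626871100219172/2654451991725967
APPEND 30: p_13 = 30·111626871100219172 + 2584058310305987 = 3351390191316881147, q_13 = 30·2654451991725967 + 61448096331299 = 79695007848110309 → 3351390191316881147/79695007848110309
APPEND 14: p_14 = 14·3351390191316881147 + 111626871100219172 = 47031089549536555230, q_14 = 14·79695007848110309 + 2654451991725967 = 1118384561865270293 → 47031089549536555230/1118384561865270293
APPEND 45: p_15 = 45·47031089549536555230 + 3351390191316881147 = 2119750419920461866497, q_15 = 45·1118384561865270293 + 79695007848110309 = 50407000291785273494 → 2119750419920461866497/50407000291785273494
APPEND 48: p_16 = 48·2119750419920461866497 + 47031089549536555230 = 101795051245731706147086, q_16 = 48·50407000291785273494 + 1118384561865270293 = 2420654398567558398005 → 101795051245731706147086/2420654398567558398005

799/19
1145894/27249
111626871100219172/2654451991725967
3351390191316881147/79695007848110309
47031089549536555230/1118384561865270293
101795051245731706147086/2420654398567558398005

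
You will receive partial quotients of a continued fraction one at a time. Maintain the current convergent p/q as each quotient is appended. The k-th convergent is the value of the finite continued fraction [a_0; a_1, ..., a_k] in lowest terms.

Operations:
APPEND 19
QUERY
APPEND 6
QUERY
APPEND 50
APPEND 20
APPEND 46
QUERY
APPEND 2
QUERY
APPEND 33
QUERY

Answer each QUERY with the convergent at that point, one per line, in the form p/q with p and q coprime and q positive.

19/1
115/6
5318539/277497
10752573/561020
360153448/18791157

APPEND 19: p_0 = 19·1 + 0 = 19, q_0 = 19·0 + 1 = 1 → 19/1
APPEND 6: p_1 = 6·19 + 1 = 115, q_1 = 6·1 + 0 = 6 → 115/6
APPEND 50: p_2 = 50·115 + 19 = 5769, q_2 = 50·6 + 1 = 301 → 5769/301
APPEND 20: p_3 = 20·5769 + 115 = 115495, q_3 = 20·301 + 6 = 6026 → 115495/6026
APPEND 46: p_4 = 46·115495 + 5769 = 5318539, q_4 = 46·6026 + 301 = 277497 → 5318539/277497
APPEND 2: p_5 = 2·5318539 + 115495 = 10752573, q_5 = 2·277497 + 6026 = 561020 → 10752573/561020
APPEND 33: p_6 = 33·10752573 + 5318539 = 360153448, q_6 = 33·561020 + 277497 = 18791157 → 360153448/18791157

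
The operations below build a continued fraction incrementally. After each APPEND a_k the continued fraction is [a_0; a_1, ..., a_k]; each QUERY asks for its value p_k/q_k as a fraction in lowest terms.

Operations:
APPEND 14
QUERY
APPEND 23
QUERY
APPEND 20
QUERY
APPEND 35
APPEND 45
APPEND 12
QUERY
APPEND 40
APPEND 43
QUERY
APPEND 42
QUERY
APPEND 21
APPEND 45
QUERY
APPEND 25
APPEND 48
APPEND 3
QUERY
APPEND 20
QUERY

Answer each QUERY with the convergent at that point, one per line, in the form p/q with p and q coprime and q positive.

14/1
323/23
6474/461
122837621/8747010
211842900778/15084889763
8902325555075/633915978017
8431132905635960/600363335243417
30615288480183079065/2180050641725194276
622440543935949122204/44322688911511779097

APPEND 14: p_0 = 14·1 + 0 = 14, q_0 = 14·0 + 1 = 1 → 14/1
APPEND 23: p_1 = 23·14 + 1 = 323, q_1 = 23·1 + 0 = 23 → 323/23
APPEND 20: p_2 = 20·323 + 14 = 6474, q_2 = 20·23 + 1 = 461 → 6474/461
APPEND 35: p_3 = 35·6474 + 323 = 226913, q_3 = 35·461 + 23 = 16158 → 226913/16158
APPEND 45: p_4 = 45·226913 + 6474 = 10217559, q_4 = 45·16158 + 461 = 727571 → 10217559/727571
APPEND 12: p_5 = 12·10217559 + 226913 = 122837621, q_5 = 12·727571 + 16158 = 8747010 → 122837621/8747010
APPEND 40: p_6 = 40·122837621 + 10217559 = 4923722399, q_6 = 40·8747010 + 727571 = 350607971 → 4923722399/350607971
APPEND 43: p_7 = 43·4923722399 + 122837621 = 211842900778, q_7 = 43·350607971 + 8747010 = 15084889763 → 211842900778/15084889763
APPEND 42: p_8 = 42·211842900778 + 4923722399 = 8902325555075, q_8 = 42·15084889763 + 350607971 = 633915978017 → 8902325555075/633915978017
APPEND 21: p_9 = 21·8902325555075 + 211842900778 = 187160679557353, q_9 = 21·633915978017 + 15084889763 = 13327320428120 → 187160679557353/13327320428120
APPEND 45: p_10 = 45·187160679557353 + 8902325555075 = 8431132905635960, q_10 = 45·13327320428120 + 633915978017 = 600363335243417 → 8431132905635960/600363335243417
APPEND 25: p_11 = 25·8431132905635960 + 187160679557353 = 210965483320456353, q_11 = 25·600363335243417 + 13327320428120 = 15022410701513545 → 210965483320456353/15022410701513545
APPEND 48: p_12 = 48·210965483320456353 + 8431132905635960 = 10134774332287540904, q_12 = 48·15022410701513545 + 600363335243417 = 721676077007893577 → 10134774332287540904/721676077007893577
APPEND 3: p_13 = 3·10134774332287540904 + 210965483320456353 = 30615288480183079065, q_13 = 3·721676077007893577 + 15022410701513545 = 2180050641725194276 → 30615288480183079065/2180050641725194276
APPEND 20: p_14 = 20·30615288480183079065 + 10134774332287540904 = 622440543935949122204, q_14 = 20·2180050641725194276 + 721676077007893577 = 44322688911511779097 → 622440543935949122204/44322688911511779097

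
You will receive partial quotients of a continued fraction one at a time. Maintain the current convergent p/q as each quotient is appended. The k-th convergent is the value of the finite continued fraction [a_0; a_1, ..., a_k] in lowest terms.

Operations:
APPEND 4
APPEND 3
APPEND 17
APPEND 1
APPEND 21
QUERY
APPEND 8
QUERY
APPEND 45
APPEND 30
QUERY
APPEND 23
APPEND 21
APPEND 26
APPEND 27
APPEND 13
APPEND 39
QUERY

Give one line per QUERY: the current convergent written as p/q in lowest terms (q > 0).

APPEND 4: p_0 = 4·1 + 0 = 4, q_0 = 4·0 + 1 = 1 → 4/1
APPEND 3: p_1 = 3·4 + 1 = 13, q_1 = 3·1 + 0 = 3 → 13/3
APPEND 17: p_2 = 17·13 + 4 = 225, q_2 = 17·3 + 1 = 52 → 225/52
APPEND 1: p_3 = 1·225 + 13 = 238, q_3 = 1·52 + 3 = 55 → 238/55
APPEND 21: p_4 = 21·238 + 225 = 5223, q_4 = 21·55 + 52 = 1207 → 5223/1207
APPEND 8: p_5 = 8·5223 + 238 = 42022, q_5 = 8·1207 + 55 = 9711 → 42022/9711
APPEND 45: p_6 = 45·42022 + 5223 = 1896213, q_6 = 45·9711 + 1207 = 438202 → 1896213/438202
APPEND 30: p_7 = 30·1896213 + 42022 = 56928412, q_7 = 30·438202 + 9711 = 13155771 → 56928412/13155771
APPEND 23: p_8 = 23·56928412 + 1896213 = 1311249689, q_8 = 23·13155771 + 438202 = 303020935 → 1311249689/303020935
APPEND 21: p_9 = 21·1311249689 + 56928412 = 27593171881, q_9 = 21·303020935 + 13155771 = 6376595406 → 27593171881/6376595406
APPEND 26: p_10 = 26·27593171881 + 1311249689 = 718733718595, q_10 = 26·6376595406 + 303020935 = 166094501491 → 718733718595/166094501491
APPEND 27: p_11 = 27·718733718595 + 27593171881 = 19433403573946, q_11 = 27·166094501491 + 6376595406 = 4490928135663 → 19433403573946/4490928135663
APPEND 13: p_12 = 13·19433403573946 + 718733718595 = 253352980179893, q_12 = 13·4490928135663 + 166094501491 = 58548160265110 → 253352980179893/58548160265110
APPEND 39: p_13 = 39·253352980179893 + 19433403573946 = 9900199630589773, q_13 = 39·58548160265110 + 4490928135663 = 2287869178474953 → 9900199630589773/2287869178474953

5223/1207
42022/9711
56928412/13155771
9900199630589773/2287869178474953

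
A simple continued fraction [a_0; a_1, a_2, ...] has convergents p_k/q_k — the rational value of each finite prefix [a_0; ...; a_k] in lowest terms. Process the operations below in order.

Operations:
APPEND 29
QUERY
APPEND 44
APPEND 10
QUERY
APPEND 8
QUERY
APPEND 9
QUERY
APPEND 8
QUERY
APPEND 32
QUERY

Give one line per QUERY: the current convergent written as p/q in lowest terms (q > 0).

APPEND 29: p_0 = 29·1 + 0 = 29, q_0 = 29·0 + 1 = 1 → 29/1
APPEND 44: p_1 = 44·29 + 1 = 1277, q_1 = 44·1 + 0 = 44 → 1277/44
APPEND 10: p_2 = 10·1277 + 29 = 12799, q_2 = 10·44 + 1 = 441 → 12799/441
APPEND 8: p_3 = 8·12799 + 1277 = 103669, q_3 = 8·441 + 44 = 3572 → 103669/3572
APPEND 9: p_4 = 9·103669 + 12799 = 945820, q_4 = 9·3572 + 441 = 32589 → 945820/32589
APPEND 8: p_5 = 8·945820 + 103669 = 7670229, q_5 = 8·32589 + 3572 = 264284 → 7670229/264284
APPEND 32: p_6 = 32·7670229 + 945820 = 246393148, q_6 = 32·264284 + 32589 = 8489677 → 246393148/8489677

29/1
12799/441
103669/3572
945820/32589
7670229/264284
246393148/8489677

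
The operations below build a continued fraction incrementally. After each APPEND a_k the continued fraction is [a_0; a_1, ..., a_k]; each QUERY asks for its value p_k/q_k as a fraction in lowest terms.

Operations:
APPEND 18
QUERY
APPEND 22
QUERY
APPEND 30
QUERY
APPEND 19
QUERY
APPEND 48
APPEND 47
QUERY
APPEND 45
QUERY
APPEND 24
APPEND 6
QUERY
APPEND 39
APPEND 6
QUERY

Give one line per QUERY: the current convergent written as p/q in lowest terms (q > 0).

18/1
397/22
11928/661
227029/12581
512965069/28426384
23094337425/1279791829
3351756717039/185740373509
790991490883779/43833448356295

APPEND 18: p_0 = 18·1 + 0 = 18, q_0 = 18·0 + 1 = 1 → 18/1
APPEND 22: p_1 = 22·18 + 1 = 397, q_1 = 22·1 + 0 = 22 → 397/22
APPEND 30: p_2 = 30·397 + 18 = 11928, q_2 = 30·22 + 1 = 661 → 11928/661
APPEND 19: p_3 = 19·11928 + 397 = 227029, q_3 = 19·661 + 22 = 12581 → 227029/12581
APPEND 48: p_4 = 48·227029 + 11928 = 10909320, q_4 = 48·12581 + 661 = 604549 → 10909320/604549
APPEND 47: p_5 = 47·10909320 + 227029 = 512965069, q_5 = 47·604549 + 12581 = 28426384 → 512965069/28426384
APPEND 45: p_6 = 45·512965069 + 10909320 = 23094337425, q_6 = 45·28426384 + 604549 = 1279791829 → 23094337425/1279791829
APPEND 24: p_7 = 24·23094337425 + 512965069 = 554777063269, q_7 = 24·1279791829 + 28426384 = 30743430280 → 554777063269/30743430280
APPEND 6: p_8 = 6·554777063269 + 23094337425 = 3351756717039, q_8 = 6·30743430280 + 1279791829 = 185740373509 → 3351756717039/185740373509
APPEND 39: p_9 = 39·3351756717039 + 554777063269 = 131273289027790, q_9 = 39·185740373509 + 30743430280 = 7274617997131 → 131273289027790/7274617997131
APPEND 6: p_10 = 6·131273289027790 + 3351756717039 = 790991490883779, q_10 = 6·7274617997131 + 185740373509 = 43833448356295 → 790991490883779/43833448356295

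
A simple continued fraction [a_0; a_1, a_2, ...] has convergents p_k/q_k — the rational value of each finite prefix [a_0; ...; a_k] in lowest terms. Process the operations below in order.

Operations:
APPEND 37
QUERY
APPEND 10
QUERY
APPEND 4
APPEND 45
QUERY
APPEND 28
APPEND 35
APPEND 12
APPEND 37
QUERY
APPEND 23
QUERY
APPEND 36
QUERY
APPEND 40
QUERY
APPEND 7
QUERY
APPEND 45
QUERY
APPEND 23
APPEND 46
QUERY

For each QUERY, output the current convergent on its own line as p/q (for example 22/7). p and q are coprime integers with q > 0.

37/1
371/10
68816/1855
30136319948/812352847
693948027945/18706021742
25012265325968/674229135559
1001184561066665/26987871444102
7033304192792623/189589329244273
317499873236734700/8558507687436387
336555897750570507958/9072180750140370391

APPEND 37: p_0 = 37·1 + 0 = 37, q_0 = 37·0 + 1 = 1 → 37/1
APPEND 10: p_1 = 10·37 + 1 = 371, q_1 = 10·1 + 0 = 10 → 371/10
APPEND 4: p_2 = 4·371 + 37 = 1521, q_2 = 4·10 + 1 = 41 → 1521/41
APPEND 45: p_3 = 45·1521 + 371 = 68816, q_3 = 45·41 + 10 = 1855 → 68816/1855
APPEND 28: p_4 = 28·68816 + 1521 = 1928369, q_4 = 28·1855 + 41 = 51981 → 1928369/51981
APPEND 35: p_5 = 35·1928369 + 68816 = 67561731, q_5 = 35·51981 + 1855 = 1821190 → 67561731/1821190
APPEND 12: p_6 = 12·67561731 + 1928369 = 812669141, q_6 = 12·1821190 + 51981 = 21906261 → 812669141/21906261
APPEND 37: p_7 = 37·812669141 + 67561731 = 30136319948, q_7 = 37·21906261 + 1821190 = 812352847 → 30136319948/812352847
APPEND 23: p_8 = 23·30136319948 + 812669141 = 693948027945, q_8 = 23·812352847 + 21906261 = 18706021742 → 693948027945/18706021742
APPEND 36: p_9 = 36·693948027945 + 30136319948 = 25012265325968, q_9 = 36·18706021742 + 812352847 = 674229135559 → 25012265325968/674229135559
APPEND 40: p_10 = 40·25012265325968 + 693948027945 = 1001184561066665, q_10 = 40·674229135559 + 18706021742 = 26987871444102 → 1001184561066665/26987871444102
APPEND 7: p_11 = 7·1001184561066665 + 25012265325968 = 7033304192792623, q_11 = 7·26987871444102 + 674229135559 = 189589329244273 → 7033304192792623/189589329244273
APPEND 45: p_12 = 45·7033304192792623 + 1001184561066665 = 317499873236734700, q_12 = 45·189589329244273 + 26987871444102 = 8558507687436387 → 317499873236734700/8558507687436387
APPEND 23: p_13 = 23·317499873236734700 + 7033304192792623 = 7309530388637690723, q_13 = 23·8558507687436387 + 189589329244273 = 197035266140281174 → 7309530388637690723/197035266140281174
APPEND 46: p_14 = 46·7309530388637690723 + 317499873236734700 = 336555897750570507958, q_14 = 46·197035266140281174 + 8558507687436387 = 9072180750140370391 → 336555897750570507958/9072180750140370391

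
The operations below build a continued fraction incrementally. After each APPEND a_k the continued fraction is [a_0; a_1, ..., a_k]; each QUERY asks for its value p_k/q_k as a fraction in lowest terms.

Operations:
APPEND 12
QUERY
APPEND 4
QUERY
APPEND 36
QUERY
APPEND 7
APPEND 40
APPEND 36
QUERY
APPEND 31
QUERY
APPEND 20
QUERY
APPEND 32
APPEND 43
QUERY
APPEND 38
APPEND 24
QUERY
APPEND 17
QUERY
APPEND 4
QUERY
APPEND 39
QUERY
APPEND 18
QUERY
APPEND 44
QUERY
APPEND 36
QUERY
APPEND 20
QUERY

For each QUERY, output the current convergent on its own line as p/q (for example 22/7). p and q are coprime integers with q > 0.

APPEND 12: p_0 = 12·1 + 0 = 12, q_0 = 12·0 + 1 = 1 → 12/1
APPEND 4: p_1 = 4·12 + 1 = 49, q_1 = 4·1 + 0 = 4 → 49/4
APPEND 36: p_2 = 36·49 + 12 = 1776, q_2 = 36·4 + 1 = 145 → 1776/145
APPEND 7: p_3 = 7·1776 + 49 = 12481, q_3 = 7·145 + 4 = 1019 → 12481/1019
APPEND 40: p_4 = 40·12481 + 1776 = 501016, q_4 = 40·1019 + 145 = 40905 → 501016/40905
APPEND 36: p_5 = 36·501016 + 12481 = 18049057, q_5 = 36·40905 + 1019 = 1473599 → 18049057/1473599
APPEND 31: p_6 = 31·18049057 + 501016 = 560021783, q_6 = 31·1473599 + 40905 = 45722474 → 560021783/45722474
APPEND 20: p_7 = 20·560021783 + 18049057 = 11218484717, q_7 = 20·45722474 + 1473599 = 915923079 → 11218484717/915923079
APPEND 32: p_8 = 32·11218484717 + 560021783 = 359551532727, q_8 = 32·915923079 + 45722474 = 29355261002 → 359551532727/29355261002
APPEND 43: p_9 = 43·359551532727 + 11218484717 = 15471934391978, q_9 = 43·29355261002 + 915923079 = 1263192146165 → 15471934391978/1263192146165
APPEND 38: p_10 = 38·15471934391978 + 359551532727 = 588293058427891, q_10 = 38·1263192146165 + 29355261002 = 48030656815272 → 588293058427891/48030656815272
APPEND 24: p_11 = 24·588293058427891 + 15471934391978 = 14134505336661362, q_11 = 24·48030656815272 + 1263192146165 = 1153998955712693 → 14134505336661362/1153998955712693
APPEND 17: p_12 = 17·14134505336661362 + 588293058427891 = 240874883781671045, q_12 = 17·1153998955712693 + 48030656815272 = 19666012903931053 → 240874883781671045/19666012903931053
APPEND 4: p_13 = 4·240874883781671045 + 14134505336661362 = 977634040463345542, q_13 = 4·19666012903931053 + 1153998955712693 = 79818050571436905 → 977634040463345542/79818050571436905
APPEND 39: p_14 = 39·977634040463345542 + 240874883781671045 = 38368602461852147183, q_14 = 39·79818050571436905 + 19666012903931053 = 3132569985189970348 → 38368602461852147183/3132569985189970348
APPEND 18: p_15 = 18·38368602461852147183 + 977634040463345542 = 691612478353801994836, q_15 = 18·3132569985189970348 + 79818050571436905 = 56466077783990903169 → 691612478353801994836/56466077783990903169
APPEND 44: p_16 = 44·691612478353801994836 + 38368602461852147183 = 30469317650029139919967, q_16 = 44·56466077783990903169 + 3132569985189970348 = 2487639992480789709784 → 30469317650029139919967/2487639992480789709784
APPEND 36: p_17 = 36·30469317650029139919967 + 691612478353801994836 = 1097587047879402839113648, q_17 = 36·2487639992480789709784 + 56466077783990903169 = 89611505807092420455393 → 1097587047879402839113648/89611505807092420455393
APPEND 20: p_18 = 20·1097587047879402839113648 + 30469317650029139919967 = 21982210275238085922192927, q_18 = 20·89611505807092420455393 + 2487639992480789709784 = 1794717756134329198817644 → 21982210275238085922192927/1794717756134329198817644

12/1
49/4
1776/145
18049057/1473599
560021783/45722474
11218484717/915923079
15471934391978/1263192146165
14134505336661362/1153998955712693
240874883781671045/19666012903931053
977634040463345542/79818050571436905
38368602461852147183/3132569985189970348
691612478353801994836/56466077783990903169
30469317650029139919967/2487639992480789709784
1097587047879402839113648/89611505807092420455393
21982210275238085922192927/1794717756134329198817644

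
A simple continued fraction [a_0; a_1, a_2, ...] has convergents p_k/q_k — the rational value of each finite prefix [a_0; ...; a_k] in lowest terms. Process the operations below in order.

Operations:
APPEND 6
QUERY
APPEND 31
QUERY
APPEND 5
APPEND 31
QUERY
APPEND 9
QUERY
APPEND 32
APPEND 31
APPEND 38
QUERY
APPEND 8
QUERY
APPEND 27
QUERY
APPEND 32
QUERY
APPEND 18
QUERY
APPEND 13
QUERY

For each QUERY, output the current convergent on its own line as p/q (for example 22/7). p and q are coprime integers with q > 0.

APPEND 6: p_0 = 6·1 + 0 = 6, q_0 = 6·0 + 1 = 1 → 6/1
APPEND 31: p_1 = 31·6 + 1 = 187, q_1 = 31·1 + 0 = 31 → 187/31
APPEND 5: p_2 = 5·187 + 6 = 941, q_2 = 5·31 + 1 = 156 → 941/156
APPEND 31: p_3 = 31·941 + 187 = 29358, q_3 = 31·156 + 31 = 4867 → 29358/4867
APPEND 9: p_4 = 9·29358 + 941 = 265163, q_4 = 9·4867 + 156 = 43959 → 265163/43959
APPEND 32: p_5 = 32·265163 + 29358 = 8514574, q_5 = 32·43959 + 4867 = 1411555 → 8514574/1411555
APPEND 31: p_6 = 31·8514574 + 265163 = 264216957, q_6 = 31·1411555 + 43959 = 43802164 → 264216957/43802164
APPEND 38: p_7 = 38·264216957 + 8514574 = 10048758940, q_7 = 38·43802164 + 1411555 = 1665893787 → 10048758940/1665893787
APPEND 8: p_8 = 8·10048758940 + 264216957 = 80654288477, q_8 = 8·1665893787 + 43802164 = 13370952460 → 80654288477/13370952460
APPEND 27: p_9 = 27·80654288477 + 10048758940 = 2187714547819, q_9 = 27·13370952460 + 1665893787 = 362681610207 → 2187714547819/362681610207
APPEND 32: p_10 = 32·2187714547819 + 80654288477 = 70087519818685, q_10 = 32·362681610207 + 13370952460 = 11619182479084 → 70087519818685/11619182479084
APPEND 18: p_11 = 18·70087519818685 + 2187714547819 = 1263763071284149, q_11 = 18·11619182479084 + 362681610207 = 209507966233719 → 1263763071284149/209507966233719
APPEND 13: p_12 = 13·1263763071284149 + 70087519818685 = 16499007446512622, q_12 = 13·209507966233719 + 11619182479084 = 2735222743517431 → 16499007446512622/2735222743517431

6/1
187/31
29358/4867
265163/43959
10048758940/1665893787
80654288477/13370952460
2187714547819/362681610207
70087519818685/11619182479084
1263763071284149/209507966233719
16499007446512622/2735222743517431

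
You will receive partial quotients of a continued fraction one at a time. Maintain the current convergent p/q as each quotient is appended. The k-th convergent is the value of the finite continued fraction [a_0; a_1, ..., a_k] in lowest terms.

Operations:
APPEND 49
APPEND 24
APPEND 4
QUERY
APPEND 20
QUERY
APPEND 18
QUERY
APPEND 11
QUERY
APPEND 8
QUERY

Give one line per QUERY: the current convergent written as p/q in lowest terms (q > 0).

4757/97
96317/1964
1738463/35449
19219410/391903
155493743/3170673

APPEND 49: p_0 = 49·1 + 0 = 49, q_0 = 49·0 + 1 = 1 → 49/1
APPEND 24: p_1 = 24·49 + 1 = 1177, q_1 = 24·1 + 0 = 24 → 1177/24
APPEND 4: p_2 = 4·1177 + 49 = 4757, q_2 = 4·24 + 1 = 97 → 4757/97
APPEND 20: p_3 = 20·4757 + 1177 = 96317, q_3 = 20·97 + 24 = 1964 → 96317/1964
APPEND 18: p_4 = 18·96317 + 4757 = 1738463, q_4 = 18·1964 + 97 = 35449 → 1738463/35449
APPEND 11: p_5 = 11·1738463 + 96317 = 19219410, q_5 = 11·35449 + 1964 = 391903 → 19219410/391903
APPEND 8: p_6 = 8·19219410 + 1738463 = 155493743, q_6 = 8·391903 + 35449 = 3170673 → 155493743/3170673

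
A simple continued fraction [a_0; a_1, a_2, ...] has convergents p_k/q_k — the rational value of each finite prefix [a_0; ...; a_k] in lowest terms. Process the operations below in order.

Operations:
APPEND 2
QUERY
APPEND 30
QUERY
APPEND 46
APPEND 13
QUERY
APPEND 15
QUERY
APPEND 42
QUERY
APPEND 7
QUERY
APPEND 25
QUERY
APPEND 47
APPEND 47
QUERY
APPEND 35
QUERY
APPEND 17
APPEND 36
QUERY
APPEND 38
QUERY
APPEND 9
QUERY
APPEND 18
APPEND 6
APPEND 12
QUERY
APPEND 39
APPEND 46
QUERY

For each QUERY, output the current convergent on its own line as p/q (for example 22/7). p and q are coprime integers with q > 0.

APPEND 2: p_0 = 2·1 + 0 = 2, q_0 = 2·0 + 1 = 1 → 2/1
APPEND 30: p_1 = 30·2 + 1 = 61, q_1 = 30·1 + 0 = 30 → 61/30
APPEND 46: p_2 = 46·61 + 2 = 2808, q_2 = 46·30 + 1 = 1381 → 2808/1381
APPEND 13: p_3 = 13·2808 + 61 = 36565, q_3 = 13·1381 + 30 = 17983 → 36565/17983
APPEND 15: p_4 = 15·36565 + 2808 = 551283, q_4 = 15·17983 + 1381 = 271126 → 551283/271126
APPEND 42: p_5 = 42·551283 + 36565 = 23190451, q_5 = 42·271126 + 17983 = 11405275 → 23190451/11405275
APPEND 7: p_6 = 7·23190451 + 551283 = 162884440, q_6 = 7·11405275 + 271126 = 80108051 → 162884440/80108051
APPEND 25: p_7 = 25·162884440 + 23190451 = 4095301451, q_7 = 25·80108051 + 11405275 = 2014106550 → 4095301451/2014106550
APPEND 47: p_8 = 47·4095301451 + 162884440 = 192642052637, q_8 = 47·2014106550 + 80108051 = 94743115901 → 192642052637/94743115901
APPEND 47: p_9 = 47·192642052637 + 4095301451 = 9058271775390, q_9 = 47·94743115901 + 2014106550 = 4454940553897 → 9058271775390/4454940553897
APPEND 35: p_10 = 35·9058271775390 + 192642052637 = 317232154191287, q_10 = 35·4454940553897 + 94743115901 = 156017662502296 → 317232154191287/156017662502296
APPEND 17: p_11 = 17·317232154191287 + 9058271775390 = 5402004893027269, q_11 = 17·156017662502296 + 4454940553897 = 2656755203092929 → 5402004893027269/2656755203092929
APPEND 36: p_12 = 36·5402004893027269 + 317232154191287 = 194789408303172971, q_12 = 36·2656755203092929 + 156017662502296 = 95799204973847740 → 194789408303172971/95799204973847740
APPEND 38: p_13 = 38·194789408303172971 + 5402004893027269 = 7407399520413600167, q_13 = 38·95799204973847740 + 2656755203092929 = 3643026544209307049 → 7407399520413600167/3643026544209307049
APPEND 9: p_14 = 9·7407399520413600167 + 194789408303172971 = 66861385092025574474, q_14 = 9·3643026544209307049 + 95799204973847740 = 32883038102857611181 → 66861385092025574474/32883038102857611181
APPEND 18: p_15 = 18·66861385092025574474 + 7407399520413600167 = 1210912331176873940699, q_15 = 18·32883038102857611181 + 3643026544209307049 = 595537712395646308307 → 1210912331176873940699/595537712395646308307
APPEND 6: p_16 = 6·1210912331176873940699 + 66861385092025574474 = 7332335372153269218668, q_16 = 6·595537712395646308307 + 32883038102857611181 = 3606109312476735461023 → 7332335372153269218668/3606109312476735461023
APPEND 12: p_17 = 12·7332335372153269218668 + 1210912331176873940699 = 89198936797016104564715, q_17 = 12·3606109312476735461023 + 595537712395646308307 = 43868849462116471840583 → 89198936797016104564715/43868849462116471840583
APPEND 39: p_18 = 39·89198936797016104564715 + 7332335372153269218668 = 3486090870455781347242553, q_18 = 39·43868849462116471840583 + 3606109312476735461023 = 1714491238335019137243760 → 3486090870455781347242553/1714491238335019137243760
APPEND 46: p_19 = 46·3486090870455781347242553 + 89198936797016104564715 = 160449378977762958077722153, q_19 = 46·1714491238335019137243760 + 43868849462116471840583 = 78910465812872996785053543 → 160449378977762958077722153/78910465812872996785053543

2/1
61/30
36565/17983
551283/271126
23190451/11405275
162884440/80108051
4095301451/2014106550
9058271775390/4454940553897
317232154191287/156017662502296
194789408303172971/95799204973847740
7407399520413600167/3643026544209307049
66861385092025574474/32883038102857611181
89198936797016104564715/43868849462116471840583
160449378977762958077722153/78910465812872996785053543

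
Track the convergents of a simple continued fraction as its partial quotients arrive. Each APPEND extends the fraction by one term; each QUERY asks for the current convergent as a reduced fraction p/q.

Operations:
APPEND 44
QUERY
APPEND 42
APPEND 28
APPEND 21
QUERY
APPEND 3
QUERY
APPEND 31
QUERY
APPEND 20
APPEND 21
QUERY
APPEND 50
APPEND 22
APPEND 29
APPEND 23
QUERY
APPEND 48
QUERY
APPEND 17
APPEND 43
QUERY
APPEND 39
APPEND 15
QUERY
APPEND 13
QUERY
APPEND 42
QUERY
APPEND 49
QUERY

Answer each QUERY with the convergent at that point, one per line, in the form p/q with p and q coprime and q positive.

44/1
1089985/24759
3321771/75454
104064886/2363833
43881074197/996758227
32354272627133775/734927027422252
1554409691046021812/35308402905610175
1139219127568654718709/25877352789085804936
667979268540537807732159/15173143401050623620901
8728186494321189444052297/198260681950208876259444
367251812030030494457928633/8342121785309823426517549
18004066975965815417882555314/408962228162131556775619345

APPEND 44: p_0 = 44·1 + 0 = 44, q_0 = 44·0 + 1 = 1 → 44/1
APPEND 42: p_1 = 42·44 + 1 = 1849, q_1 = 42·1 + 0 = 42 → 1849/42
APPEND 28: p_2 = 28·1849 + 44 = 51816, q_2 = 28·42 + 1 = 1177 → 51816/1177
APPEND 21: p_3 = 21·51816 + 1849 = 1089985, q_3 = 21·1177 + 42 = 24759 → 1089985/24759
APPEND 3: p_4 = 3·1089985 + 51816 = 3321771, q_4 = 3·24759 + 1177 = 75454 → 3321771/75454
APPEND 31: p_5 = 31·3321771 + 1089985 = 104064886, q_5 = 31·75454 + 24759 = 2363833 → 104064886/2363833
APPEND 20: p_6 = 20·104064886 + 3321771 = 2084619491, q_6 = 20·2363833 + 75454 = 47352114 → 2084619491/47352114
APPEND 21: p_7 = 21·2084619491 + 104064886 = 43881074197, q_7 = 21·47352114 + 2363833 = 996758227 → 43881074197/996758227
APPEND 50: p_8 = 50·43881074197 + 2084619491 = 2196138329341, q_8 = 50·996758227 + 47352114 = 49885263464 → 2196138329341/49885263464
APPEND 22: p_9 = 22·2196138329341 + 43881074197 = 48358924319699, q_9 = 22·49885263464 + 996758227 = 1098472554435 → 48358924319699/1098472554435
APPEND 29: p_10 = 29·48358924319699 + 2196138329341 = 1404604943600612, q_10 = 29·1098472554435 + 49885263464 = 31905589342079 → 1404604943600612/31905589342079
APPEND 23: p_11 = 23·1404604943600612 + 48358924319699 = 32354272627133775, q_11 = 23·31905589342079 + 1098472554435 = 734927027422252 → 32354272627133775/734927027422252
APPEND 48: p_12 = 48·32354272627133775 + 1404604943600612 = 1554409691046021812, q_12 = 48·734927027422252 + 31905589342079 = 35308402905610175 → 1554409691046021812/35308402905610175
APPEND 17: p_13 = 17·1554409691046021812 + 32354272627133775 = 26457319020409504579, q_13 = 17·35308402905610175 + 734927027422252 = 600977776422795227 → 26457319020409504579/600977776422795227
APPEND 43: p_14 = 43·26457319020409504579 + 1554409691046021812 = 1139219127568654718709, q_14 = 43·600977776422795227 + 35308402905610175 = 25877352789085804936 → 1139219127568654718709/25877352789085804936
APPEND 39: p_15 = 39·1139219127568654718709 + 26457319020409504579 = 44456003294197943534230, q_15 = 39·25877352789085804936 + 600977776422795227 = 1009817736550769187731 → 44456003294197943534230/1009817736550769187731
APPEND 15: p_16 = 15·44456003294197943534230 + 1139219127568654718709 = 667979268540537807732159, q_16 = 15·1009817736550769187731 + 25877352789085804936 = 15173143401050623620901 → 667979268540537807732159/15173143401050623620901
APPEND 13: p_17 = 13·667979268540537807732159 + 44456003294197943534230 = 8728186494321189444052297, q_17 = 13·15173143401050623620901 + 1009817736550769187731 = 198260681950208876259444 → 8728186494321189444052297/198260681950208876259444
APPEND 42: p_18 = 42·8728186494321189444052297 + 667979268540537807732159 = 367251812030030494457928633, q_18 = 42·198260681950208876259444 + 15173143401050623620901 = 8342121785309823426517549 → 367251812030030494457928633/8342121785309823426517549
APPEND 49: p_19 = 49·367251812030030494457928633 + 8728186494321189444052297 = 18004066975965815417882555314, q_19 = 49·8342121785309823426517549 + 198260681950208876259444 = 408962228162131556775619345 → 18004066975965815417882555314/408962228162131556775619345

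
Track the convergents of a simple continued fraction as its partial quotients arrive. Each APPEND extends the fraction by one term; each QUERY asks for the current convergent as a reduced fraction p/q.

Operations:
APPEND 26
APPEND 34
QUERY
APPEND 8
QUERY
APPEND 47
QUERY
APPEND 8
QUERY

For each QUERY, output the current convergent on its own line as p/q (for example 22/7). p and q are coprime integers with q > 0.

APPEND 26: p_0 = 26·1 + 0 = 26, q_0 = 26·0 + 1 = 1 → 26/1
APPEND 34: p_1 = 34·26 + 1 = 885, q_1 = 34·1 + 0 = 34 → 885/34
APPEND 8: p_2 = 8·885 + 26 = 7106, q_2 = 8·34 + 1 = 273 → 7106/273
APPEND 47: p_3 = 47·7106 + 885 = 334867, q_3 = 47·273 + 34 = 12865 → 334867/12865
APPEND 8: p_4 = 8·334867 + 7106 = 2686042, q_4 = 8·12865 + 273 = 103193 → 2686042/103193

885/34
7106/273
334867/12865
2686042/103193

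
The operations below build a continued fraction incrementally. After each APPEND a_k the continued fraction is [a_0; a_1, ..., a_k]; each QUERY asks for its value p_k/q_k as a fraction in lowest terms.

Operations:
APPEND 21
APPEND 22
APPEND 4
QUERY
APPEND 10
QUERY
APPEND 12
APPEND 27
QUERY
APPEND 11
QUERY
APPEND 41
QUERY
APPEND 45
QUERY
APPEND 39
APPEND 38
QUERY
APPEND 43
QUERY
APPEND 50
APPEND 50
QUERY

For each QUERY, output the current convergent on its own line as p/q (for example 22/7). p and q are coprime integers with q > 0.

1873/89
19193/912
6288296/298803
69403445/3297866
2851829541/135511309
128401732790/6101306771
190528139250128/9053387371135
8197720507163855/389533743434183
20512025395379307755/974676561697448433

APPEND 21: p_0 = 21·1 + 0 = 21, q_0 = 21·0 + 1 = 1 → 21/1
APPEND 22: p_1 = 22·21 + 1 = 463, q_1 = 22·1 + 0 = 22 → 463/22
APPEND 4: p_2 = 4·463 + 21 = 1873, q_2 = 4·22 + 1 = 89 → 1873/89
APPEND 10: p_3 = 10·1873 + 463 = 19193, q_3 = 10·89 + 22 = 912 → 19193/912
APPEND 12: p_4 = 12·19193 + 1873 = 232189, q_4 = 12·912 + 89 = 11033 → 232189/11033
APPEND 27: p_5 = 27·232189 + 19193 = 6288296, q_5 = 27·11033 + 912 = 298803 → 6288296/298803
APPEND 11: p_6 = 11·6288296 + 232189 = 69403445, q_6 = 11·298803 + 11033 = 3297866 → 69403445/3297866
APPEND 41: p_7 = 41·69403445 + 6288296 = 2851829541, q_7 = 41·3297866 + 298803 = 135511309 → 2851829541/135511309
APPEND 45: p_8 = 45·2851829541 + 69403445 = 128401732790, q_8 = 45·135511309 + 3297866 = 6101306771 → 128401732790/6101306771
APPEND 39: p_9 = 39·128401732790 + 2851829541 = 5010519408351, q_9 = 39·6101306771 + 135511309 = 238086475378 → 5010519408351/238086475378
APPEND 38: p_10 = 38·5010519408351 + 128401732790 = 190528139250128, q_10 = 38·238086475378 + 6101306771 = 9053387371135 → 190528139250128/9053387371135
APPEND 43: p_11 = 43·190528139250128 + 5010519408351 = 8197720507163855, q_11 = 43·9053387371135 + 238086475378 = 389533743434183 → 8197720507163855/389533743434183
APPEND 50: p_12 = 50·8197720507163855 + 190528139250128 = 410076553497442878, q_12 = 50·389533743434183 + 9053387371135 = 19485740559080285 → 410076553497442878/19485740559080285
APPEND 50: p_13 = 50·410076553497442878 + 8197720507163855 = 20512025395379307755, q_13 = 50·19485740559080285 + 389533743434183 = 974676561697448433 → 20512025395379307755/974676561697448433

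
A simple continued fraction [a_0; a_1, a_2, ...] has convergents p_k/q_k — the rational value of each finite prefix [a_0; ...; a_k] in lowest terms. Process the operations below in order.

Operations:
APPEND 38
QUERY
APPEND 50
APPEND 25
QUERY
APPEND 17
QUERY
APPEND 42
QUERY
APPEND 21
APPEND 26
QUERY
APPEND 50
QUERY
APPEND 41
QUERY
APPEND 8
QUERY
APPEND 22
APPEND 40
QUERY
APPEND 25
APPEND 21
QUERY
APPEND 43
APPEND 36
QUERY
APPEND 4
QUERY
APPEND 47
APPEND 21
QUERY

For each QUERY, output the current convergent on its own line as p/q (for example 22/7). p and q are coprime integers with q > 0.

38/1
47563/1251
810472/21317
34087387/896565
18666872961/490975297
934060293649/24567614032
38315138912570/1007763150609
307455171594209/8086672818904
272400611731000929/7164669279478784
143425570677700177182/3772373246874336821
222411614414156378757066/5849860802684224635221
895820574013388811655483/23561834555999047160284
889741371027925429869515590/23401939618183427311700233

APPEND 38: p_0 = 38·1 + 0 = 38, q_0 = 38·0 + 1 = 1 → 38/1
APPEND 50: p_1 = 50·38 + 1 = 1901, q_1 = 50·1 + 0 = 50 → 1901/50
APPEND 25: p_2 = 25·1901 + 38 = 47563, q_2 = 25·50 + 1 = 1251 → 47563/1251
APPEND 17: p_3 = 17·47563 + 1901 = 810472, q_3 = 17·1251 + 50 = 21317 → 810472/21317
APPEND 42: p_4 = 42·810472 + 47563 = 34087387, q_4 = 42·21317 + 1251 = 896565 → 34087387/896565
APPEND 21: p_5 = 21·34087387 + 810472 = 716645599, q_5 = 21·896565 + 21317 = 18849182 → 716645599/18849182
APPEND 26: p_6 = 26·716645599 + 34087387 = 18666872961, q_6 = 26·18849182 + 896565 = 490975297 → 18666872961/490975297
APPEND 50: p_7 = 50·18666872961 + 716645599 = 934060293649, q_7 = 50·490975297 + 18849182 = 24567614032 → 934060293649/24567614032
APPEND 41: p_8 = 41·934060293649 + 18666872961 = 38315138912570, q_8 = 41·24567614032 + 490975297 = 1007763150609 → 38315138912570/1007763150609
APPEND 8: p_9 = 8·38315138912570 + 934060293649 = 307455171594209, q_9 = 8·1007763150609 + 24567614032 = 8086672818904 → 307455171594209/8086672818904
APPEND 22: p_10 = 22·307455171594209 + 38315138912570 = 6802328913985168, q_10 = 22·8086672818904 + 1007763150609 = 178914565166497 → 6802328913985168/178914565166497
APPEND 40: p_11 = 40·6802328913985168 + 307455171594209 = 272400611731000929, q_11 = 40·178914565166497 + 8086672818904 = 7164669279478784 → 272400611731000929/7164669279478784
APPEND 25: p_12 = 25·272400611731000929 + 6802328913985168 = 6816817622189008393, q_12 = 25·7164669279478784 + 178914565166497 = 179295646552136097 → 6816817622189008393/179295646552136097
APPEND 21: p_13 = 21·6816817622189008393 + 272400611731000929 = 143425570677700177182, q_13 = 21·179295646552136097 + 7164669279478784 = 3772373246874336821 → 143425570677700177182/3772373246874336821
APPEND 43: p_14 = 43·143425570677700177182 + 6816817622189008393 = 6174116356763296627219, q_14 = 43·3772373246874336821 + 179295646552136097 = 162391345262148619400 → 6174116356763296627219/162391345262148619400
APPEND 36: p_15 = 36·6174116356763296627219 + 143425570677700177182 = 222411614414156378757066, q_15 = 36·162391345262148619400 + 3772373246874336821 = 5849860802684224635221 → 222411614414156378757066/5849860802684224635221
APPEND 4: p_16 = 4·222411614414156378757066 + 6174116356763296627219 = 895820574013388811655483, q_16 = 4·5849860802684224635221 + 162391345262148619400 = 23561834555999047160284 → 895820574013388811655483/23561834555999047160284
APPEND 47: p_17 = 47·895820574013388811655483 + 222411614414156378757066 = 42325978593043430526564767, q_17 = 47·23561834555999047160284 + 5849860802684224635221 = 1113256084934639441168569 → 42325978593043430526564767/1113256084934639441168569
APPEND 21: p_18 = 21·42325978593043430526564767 + 895820574013388811655483 = 889741371027925429869515590, q_18 = 21·1113256084934639441168569 + 23561834555999047160284 = 23401939618183427311700233 → 889741371027925429869515590/23401939618183427311700233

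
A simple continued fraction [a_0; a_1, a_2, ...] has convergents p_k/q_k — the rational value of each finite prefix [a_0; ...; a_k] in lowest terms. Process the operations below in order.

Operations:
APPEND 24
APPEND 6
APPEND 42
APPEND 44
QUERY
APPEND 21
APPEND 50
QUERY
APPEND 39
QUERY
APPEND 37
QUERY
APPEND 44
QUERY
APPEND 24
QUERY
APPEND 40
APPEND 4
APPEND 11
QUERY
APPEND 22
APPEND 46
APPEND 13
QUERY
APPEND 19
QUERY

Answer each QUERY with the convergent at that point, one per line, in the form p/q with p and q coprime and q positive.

APPEND 24: p_0 = 24·1 + 0 = 24, q_0 = 24·0 + 1 = 1 → 24/1
APPEND 6: p_1 = 6·24 + 1 = 145, q_1 = 6·1 + 0 = 6 → 145/6
APPEND 42: p_2 = 42·145 + 24 = 6114, q_2 = 42·6 + 1 = 253 → 6114/253
APPEND 44: p_3 = 44·6114 + 145 = 269161, q_3 = 44·253 + 6 = 11138 → 269161/11138
APPEND 21: p_4 = 21·269161 + 6114 = 5658495, q_4 = 21·11138 + 253 = 234151 → 5658495/234151
APPEND 50: p_5 = 50·5658495 + 269161 = 283193911, q_5 = 50·234151 + 11138 = 11718688 → 283193911/11718688
APPEND 39: p_6 = 39·283193911 + 5658495 = 11050221024, q_6 = 39·11718688 + 234151 = 457262983 → 11050221024/457262983
APPEND 37: p_7 = 37·11050221024 + 283193911 = 409141371799, q_7 = 37·457262983 + 11718688 = 16930449059 → 409141371799/16930449059
APPEND 44: p_8 = 44·409141371799 + 11050221024 = 18013270580180, q_8 = 44·16930449059 + 457262983 = 745397021579 → 18013270580180/745397021579
APPEND 24: p_9 = 24·18013270580180 + 409141371799 = 432727635296119, q_9 = 24·745397021579 + 16930449059 = 17906458966955 → 432727635296119/17906458966955
APPEND 40: p_10 = 40·432727635296119 + 18013270580180 = 17327118682424940, q_10 = 40·17906458966955 + 745397021579 = 717003755699779 → 17327118682424940/717003755699779
APPEND 4: p_11 = 4·17327118682424940 + 432727635296119 = 69741202364995879, q_11 = 4·717003755699779 + 17906458966955 = 2885921481766071 → 69741202364995879/2885921481766071
APPEND 11: p_12 = 11·69741202364995879 + 17327118682424940 = 784480344697379609, q_12 = 11·2885921481766071 + 717003755699779 = 32462140055126560 → 784480344697379609/32462140055126560
APPEND 22: p_13 = 22·784480344697379609 + 69741202364995879 = 17328308785707347277, q_13 = 22·32462140055126560 + 2885921481766071 = 717053002694550391 → 17328308785707347277/717053002694550391
APPEND 46: p_14 = 46·17328308785707347277 + 784480344697379609 = 797886684487235354351, q_14 = 46·717053002694550391 + 32462140055126560 = 33016900264004444546 → 797886684487235354351/33016900264004444546
APPEND 13: p_15 = 13·797886684487235354351 + 17328308785707347277 = 10389855207119766953840, q_15 = 13·33016900264004444546 + 717053002694550391 = 429936756434752329489 → 10389855207119766953840/429936756434752329489
APPEND 19: p_16 = 19·10389855207119766953840 + 797886684487235354351 = 198205135619762807477311, q_16 = 19·429936756434752329489 + 33016900264004444546 = 8201815272524298704837 → 198205135619762807477311/8201815272524298704837

269161/11138
283193911/11718688
11050221024/457262983
409141371799/16930449059
18013270580180/745397021579
432727635296119/17906458966955
784480344697379609/32462140055126560
10389855207119766953840/429936756434752329489
198205135619762807477311/8201815272524298704837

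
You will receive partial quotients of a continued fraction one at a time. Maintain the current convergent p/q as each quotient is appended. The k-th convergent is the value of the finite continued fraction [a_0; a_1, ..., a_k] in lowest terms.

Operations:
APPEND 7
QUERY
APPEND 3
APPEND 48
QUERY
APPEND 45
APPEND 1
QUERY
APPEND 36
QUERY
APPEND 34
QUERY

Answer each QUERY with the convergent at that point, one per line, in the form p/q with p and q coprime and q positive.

APPEND 7: p_0 = 7·1 + 0 = 7, q_0 = 7·0 + 1 = 1 → 7/1
APPEND 3: p_1 = 3·7 + 1 = 22, q_1 = 3·1 + 0 = 3 → 22/3
APPEND 48: p_2 = 48·22 + 7 = 1063, q_2 = 48·3 + 1 = 145 → 1063/145
APPEND 45: p_3 = 45·1063 + 22 = 47857, q_3 = 45·145 + 3 = 6528 → 47857/6528
APPEND 1: p_4 = 1·47857 + 1063 = 48920, q_4 = 1·6528 + 145 = 6673 → 48920/6673
APPEND 36: p_5 = 36·48920 + 47857 = 1808977, q_5 = 36·6673 + 6528 = 246756 → 1808977/246756
APPEND 34: p_6 = 34·1808977 + 48920 = 61554138, q_6 = 34·246756 + 6673 = 8396377 → 61554138/8396377

7/1
1063/145
48920/6673
1808977/246756
61554138/8396377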